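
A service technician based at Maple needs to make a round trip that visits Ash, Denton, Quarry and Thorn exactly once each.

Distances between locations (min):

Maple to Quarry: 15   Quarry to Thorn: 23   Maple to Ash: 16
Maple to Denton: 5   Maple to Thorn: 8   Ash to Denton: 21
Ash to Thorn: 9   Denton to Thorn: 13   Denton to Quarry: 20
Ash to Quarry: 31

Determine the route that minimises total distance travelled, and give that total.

Shortest round trip = 73 min.

Maple-Ash-Denton-Quarry-Thorn-Maple: 16+21+20+23+8 = 88
Maple-Ash-Denton-Thorn-Quarry-Maple: 16+21+13+23+15 = 88
Maple-Ash-Quarry-Denton-Thorn-Maple: 16+31+20+13+8 = 88
Maple-Ash-Quarry-Thorn-Denton-Maple: 16+31+23+13+5 = 88
Maple-Ash-Thorn-Denton-Quarry-Maple: 16+9+13+20+15 = 73
Maple-Ash-Thorn-Quarry-Denton-Maple: 16+9+23+20+5 = 73
Maple-Denton-Ash-Quarry-Thorn-Maple: 5+21+31+23+8 = 88
Maple-Denton-Ash-Thorn-Quarry-Maple: 5+21+9+23+15 = 73
Maple-Denton-Quarry-Ash-Thorn-Maple: 5+20+31+9+8 = 73
Maple-Denton-Thorn-Ash-Quarry-Maple: 5+13+9+31+15 = 73
Maple-Quarry-Ash-Denton-Thorn-Maple: 15+31+21+13+8 = 88
Maple-Quarry-Denton-Ash-Thorn-Maple: 15+20+21+9+8 = 73
The minimum is 73.
One optimal route: Maple → Ash → Thorn → Denton → Quarry → Maple (or its reverse).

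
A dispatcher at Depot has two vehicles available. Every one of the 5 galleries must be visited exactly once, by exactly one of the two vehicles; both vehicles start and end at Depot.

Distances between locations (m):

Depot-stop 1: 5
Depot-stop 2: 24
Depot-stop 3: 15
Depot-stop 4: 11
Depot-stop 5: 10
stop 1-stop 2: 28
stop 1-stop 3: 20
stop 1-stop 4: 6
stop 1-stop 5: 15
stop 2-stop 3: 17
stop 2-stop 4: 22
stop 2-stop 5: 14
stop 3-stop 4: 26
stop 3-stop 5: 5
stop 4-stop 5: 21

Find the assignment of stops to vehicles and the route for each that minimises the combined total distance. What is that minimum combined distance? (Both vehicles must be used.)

75 m — the smallest possible combined total.

Check every non-empty split of the stops between the two vehicles; for each half take its own optimal tour:
  {stop 1} + {stop 2, stop 3, stop 4, stop 5}: 10 + 65 = 75
  {stop 2} + {stop 1, stop 3, stop 4, stop 5}: 48 + 52 = 100
  {stop 1, stop 2} + {stop 3, stop 4, stop 5}: 57 + 52 = 109
  {stop 3} + {stop 1, stop 2, stop 4, stop 5}: 30 + 57 = 87
  {stop 1, stop 3} + {stop 2, stop 4, stop 5}: 40 + 57 = 97
  {stop 2, stop 3} + {stop 1, stop 4, stop 5}: 56 + 42 = 98
  … (15 splits in total)
Best: vehicle 1 Depot → stop 1 → Depot = 10; vehicle 2 Depot → stop 4 → stop 2 → stop 3 → stop 5 → Depot = 65; combined 75.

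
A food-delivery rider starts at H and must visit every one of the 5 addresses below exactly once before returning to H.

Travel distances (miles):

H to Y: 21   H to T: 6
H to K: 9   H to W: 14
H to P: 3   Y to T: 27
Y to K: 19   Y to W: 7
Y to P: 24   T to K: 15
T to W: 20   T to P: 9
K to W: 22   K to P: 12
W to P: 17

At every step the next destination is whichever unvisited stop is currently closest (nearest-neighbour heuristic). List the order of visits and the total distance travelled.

67 miles along H → P → T → K → Y → W → H.

From H: distances to unvisited — P=3, T=6, K=9, W=14, Y=21. Nearest is P (3).
From P: distances to unvisited — T=9, K=12, W=17, Y=24. Nearest is T (9).
From T: distances to unvisited — K=15, W=20, Y=27. Nearest is K (15).
From K: distances to unvisited — Y=19, W=22. Nearest is Y (19).
From Y: distances to unvisited — W=7. Nearest is W (7).
Return W→H: 14.
Total = 3 + 9 + 15 + 19 + 7 + 14 = 67.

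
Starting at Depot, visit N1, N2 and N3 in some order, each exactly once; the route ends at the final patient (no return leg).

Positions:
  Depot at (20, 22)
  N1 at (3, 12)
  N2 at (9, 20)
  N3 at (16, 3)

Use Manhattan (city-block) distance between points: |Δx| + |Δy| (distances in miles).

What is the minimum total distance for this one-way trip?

There are 3! = 6 possible orderings.
Depot → N1 → N2 → N3: 27+14+24 = 65
Depot → N1 → N3 → N2: 27+22+24 = 73
Depot → N2 → N1 → N3: 13+14+22 = 49
Depot → N2 → N3 → N1: 13+24+22 = 59
Depot → N3 → N1 → N2: 23+22+14 = 59
Depot → N3 → N2 → N1: 23+24+14 = 61
The minimum is 49.
One shortest path: Depot → N2 → N1 → N3.

Shortest open route: 49 miles.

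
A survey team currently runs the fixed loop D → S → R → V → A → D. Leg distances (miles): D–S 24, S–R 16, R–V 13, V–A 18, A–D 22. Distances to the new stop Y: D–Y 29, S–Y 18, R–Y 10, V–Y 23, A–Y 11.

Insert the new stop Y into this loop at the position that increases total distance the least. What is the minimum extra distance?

Insertion cost between consecutive stops i–j is d(i,Y) + d(Y,j) − d(i,j):
  between D and S: 29 + 18 − 24 = 23
  between S and R: 18 + 10 − 16 = 12
  between R and V: 10 + 23 − 13 = 20
  between V and A: 23 + 11 − 18 = 16
  between A and D: 11 + 29 − 22 = 18
Cheapest insertion is between S and R, adding 12.
New total = 93 + 12 = 105.

Adding 12 miles by placing Y on the S–R leg.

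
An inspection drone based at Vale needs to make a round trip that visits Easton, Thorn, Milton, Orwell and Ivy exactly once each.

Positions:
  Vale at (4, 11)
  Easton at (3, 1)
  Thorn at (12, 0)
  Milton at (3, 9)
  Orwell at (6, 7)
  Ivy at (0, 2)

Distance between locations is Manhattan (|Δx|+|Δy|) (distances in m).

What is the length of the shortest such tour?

With 5 stops there are 5!/2 = 60 distinct round trips (a route and its reverse cost the same).
Vale-Easton-Thorn-Milton-Orwell-Ivy-Vale: 11+10+18+5+11+13 = 68
Vale-Easton-Thorn-Milton-Ivy-Orwell-Vale: 11+10+18+10+11+6 = 66
Vale-Easton-Thorn-Orwell-Milton-Ivy-Vale: 11+10+13+5+10+13 = 62
Vale-Easton-Thorn-Orwell-Ivy-Milton-Vale: 11+10+13+11+10+3 = 58
Vale-Easton-Thorn-Ivy-Milton-Orwell-Vale: 11+10+14+10+5+6 = 56
Vale-Easton-Thorn-Ivy-Orwell-Milton-Vale: 11+10+14+11+5+3 = 54
Vale-Easton-Milton-Thorn-Orwell-Ivy-Vale: 11+8+18+13+11+13 = 74
Vale-Easton-Milton-Thorn-Ivy-Orwell-Vale: 11+8+18+14+11+6 = 68
Vale-Easton-Milton-Orwell-Thorn-Ivy-Vale: 11+8+5+13+14+13 = 64
Vale-Easton-Milton-Orwell-Ivy-Thorn-Vale: 11+8+5+11+14+19 = 68
Vale-Easton-Milton-Ivy-Thorn-Orwell-Vale: 11+8+10+14+13+6 = 62
Vale-Easton-Milton-Ivy-Orwell-Thorn-Vale: 11+8+10+11+13+19 = 72
Vale-Easton-Orwell-Thorn-Milton-Ivy-Vale: 11+9+13+18+10+13 = 74
Vale-Easton-Orwell-Thorn-Ivy-Milton-Vale: 11+9+13+14+10+3 = 60
… (46 more)
Vale-Milton-Ivy-Easton-Thorn-Orwell-Vale: 3+10+4+10+13+6 = 46  ← best
The minimum is 46.
One optimal route: Vale → Milton → Ivy → Easton → Thorn → Orwell → Vale (or its reverse).

Shortest round trip = 46 m.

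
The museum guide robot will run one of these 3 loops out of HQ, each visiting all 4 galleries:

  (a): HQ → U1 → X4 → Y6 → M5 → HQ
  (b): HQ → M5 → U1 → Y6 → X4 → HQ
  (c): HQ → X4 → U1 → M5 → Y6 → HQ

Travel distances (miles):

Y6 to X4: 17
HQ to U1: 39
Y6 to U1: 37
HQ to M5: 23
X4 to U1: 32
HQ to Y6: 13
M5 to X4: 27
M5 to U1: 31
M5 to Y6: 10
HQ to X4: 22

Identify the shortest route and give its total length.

(a): 39 + 32 + 17 + 10 + 23 = 121
(b): 23 + 31 + 37 + 17 + 22 = 130
(c): 22 + 32 + 31 + 10 + 13 = 108

108 miles — (c) is the shortest.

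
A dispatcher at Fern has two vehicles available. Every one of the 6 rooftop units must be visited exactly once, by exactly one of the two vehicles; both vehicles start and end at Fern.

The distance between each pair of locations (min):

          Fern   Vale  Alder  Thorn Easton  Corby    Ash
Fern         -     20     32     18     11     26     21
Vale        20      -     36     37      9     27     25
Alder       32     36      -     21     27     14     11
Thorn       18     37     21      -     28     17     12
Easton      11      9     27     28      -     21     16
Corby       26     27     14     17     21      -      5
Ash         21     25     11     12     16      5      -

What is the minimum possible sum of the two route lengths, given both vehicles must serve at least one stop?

There are 2^5 − 1 = 31 ways to divide the 6 stops into two non-empty groups. For each, the best each vehicle can do is its own shortest tour through its group:
  {Vale} + {Alder, Thorn, Easton, Corby, Ash}: 40 + 85 = 125
  {Alder} + {Vale, Thorn, Easton, Corby, Ash}: 64 + 82 = 146
  {Vale, Alder} + {Thorn, Easton, Corby, Ash}: 88 + 67 = 155
  {Thorn} + {Vale, Alder, Easton, Corby, Ash}: 36 + 93 = 129
  {Vale, Thorn} + {Alder, Easton, Corby, Ash}: 75 + 78 = 153
  {Alder, Thorn} + {Vale, Easton, Corby, Ash}: 71 + 73 = 144
  … (31 splits in total)
  {Vale, Easton} + {Alder, Thorn, Corby, Ash}: 40 + 79 = 119  ← best
Best: vehicle 1 Fern → Vale → Easton → Fern = 40; vehicle 2 Fern → Thorn → Alder → Corby → Ash → Fern = 79; combined 119.

119 min — the smallest possible combined total.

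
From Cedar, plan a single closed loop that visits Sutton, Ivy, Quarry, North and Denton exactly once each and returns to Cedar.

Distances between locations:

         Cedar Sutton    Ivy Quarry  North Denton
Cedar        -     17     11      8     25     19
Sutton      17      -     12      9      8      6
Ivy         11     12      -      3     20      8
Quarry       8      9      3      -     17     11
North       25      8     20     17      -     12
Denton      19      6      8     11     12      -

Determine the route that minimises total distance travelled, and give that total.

Minimum total distance: 56.

With 5 stops there are 5!/2 = 60 distinct round trips (a route and its reverse cost the same).
Cedar-Sutton-Ivy-Quarry-North-Denton-Cedar: 17+12+3+17+12+19 = 80
Cedar-Sutton-Ivy-Quarry-Denton-North-Cedar: 17+12+3+11+12+25 = 80
Cedar-Sutton-Ivy-North-Quarry-Denton-Cedar: 17+12+20+17+11+19 = 96
Cedar-Sutton-Ivy-North-Denton-Quarry-Cedar: 17+12+20+12+11+8 = 80
Cedar-Sutton-Ivy-Denton-Quarry-North-Cedar: 17+12+8+11+17+25 = 90
Cedar-Sutton-Ivy-Denton-North-Quarry-Cedar: 17+12+8+12+17+8 = 74
Cedar-Sutton-Quarry-Ivy-North-Denton-Cedar: 17+9+3+20+12+19 = 80
Cedar-Sutton-Quarry-Ivy-Denton-North-Cedar: 17+9+3+8+12+25 = 74
Cedar-Sutton-Quarry-North-Ivy-Denton-Cedar: 17+9+17+20+8+19 = 90
Cedar-Sutton-Quarry-North-Denton-Ivy-Cedar: 17+9+17+12+8+11 = 74
Cedar-Sutton-Quarry-Denton-Ivy-North-Cedar: 17+9+11+8+20+25 = 90
Cedar-Sutton-Quarry-Denton-North-Ivy-Cedar: 17+9+11+12+20+11 = 80
Cedar-Sutton-North-Ivy-Quarry-Denton-Cedar: 17+8+20+3+11+19 = 78
Cedar-Sutton-North-Ivy-Denton-Quarry-Cedar: 17+8+20+8+11+8 = 72
… (46 more)
Cedar-Sutton-North-Denton-Ivy-Quarry-Cedar: 17+8+12+8+3+8 = 56  ← best
The minimum is 56.
One optimal route: Cedar → Sutton → North → Denton → Ivy → Quarry → Cedar (or its reverse).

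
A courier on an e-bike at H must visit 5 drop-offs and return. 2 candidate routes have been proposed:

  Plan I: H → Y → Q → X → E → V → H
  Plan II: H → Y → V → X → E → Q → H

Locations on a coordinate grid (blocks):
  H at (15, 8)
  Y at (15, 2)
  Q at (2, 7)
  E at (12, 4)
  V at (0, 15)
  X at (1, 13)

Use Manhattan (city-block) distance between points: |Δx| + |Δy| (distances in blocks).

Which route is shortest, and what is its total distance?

Plan I: 6 + 18 + 7 + 20 + 23 + 22 = 96
Plan II: 6 + 28 + 3 + 20 + 13 + 14 = 84

84 blocks — Plan II is the shortest.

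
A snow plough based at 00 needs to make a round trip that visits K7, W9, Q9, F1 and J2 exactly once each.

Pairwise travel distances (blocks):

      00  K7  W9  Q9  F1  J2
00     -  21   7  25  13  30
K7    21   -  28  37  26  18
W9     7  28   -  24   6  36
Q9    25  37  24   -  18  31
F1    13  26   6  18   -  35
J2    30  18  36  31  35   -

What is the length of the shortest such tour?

With 5 stops there are 5!/2 = 60 distinct round trips (a route and its reverse cost the same).
00 - K7 - W9 - Q9 - F1 - J2 - 00: 21+28+24+18+35+30 = 156
00 - K7 - W9 - Q9 - J2 - F1 - 00: 21+28+24+31+35+13 = 152
00 - K7 - W9 - F1 - Q9 - J2 - 00: 21+28+6+18+31+30 = 134
00 - K7 - W9 - F1 - J2 - Q9 - 00: 21+28+6+35+31+25 = 146
00 - K7 - W9 - J2 - Q9 - F1 - 00: 21+28+36+31+18+13 = 147
00 - K7 - W9 - J2 - F1 - Q9 - 00: 21+28+36+35+18+25 = 163
00 - K7 - Q9 - W9 - F1 - J2 - 00: 21+37+24+6+35+30 = 153
00 - K7 - Q9 - W9 - J2 - F1 - 00: 21+37+24+36+35+13 = 166
00 - K7 - Q9 - F1 - W9 - J2 - 00: 21+37+18+6+36+30 = 148
00 - K7 - Q9 - F1 - J2 - W9 - 00: 21+37+18+35+36+7 = 154
00 - K7 - Q9 - J2 - W9 - F1 - 00: 21+37+31+36+6+13 = 144
00 - K7 - Q9 - J2 - F1 - W9 - 00: 21+37+31+35+6+7 = 137
00 - K7 - F1 - W9 - Q9 - J2 - 00: 21+26+6+24+31+30 = 138
00 - K7 - F1 - W9 - J2 - Q9 - 00: 21+26+6+36+31+25 = 145
… (46 more)
00 - K7 - J2 - Q9 - F1 - W9 - 00: 21+18+31+18+6+7 = 101  ← best
The minimum is 101.
One optimal route: 00 → K7 → J2 → Q9 → F1 → W9 → 00 (or its reverse).

101 blocks — the shortest possible round trip.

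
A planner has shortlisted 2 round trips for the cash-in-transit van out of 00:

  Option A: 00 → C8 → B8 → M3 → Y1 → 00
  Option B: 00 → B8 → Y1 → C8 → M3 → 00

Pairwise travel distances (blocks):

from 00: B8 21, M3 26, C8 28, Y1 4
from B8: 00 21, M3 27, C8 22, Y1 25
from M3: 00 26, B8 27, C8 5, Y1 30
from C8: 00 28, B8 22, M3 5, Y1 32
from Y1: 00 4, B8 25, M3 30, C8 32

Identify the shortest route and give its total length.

109 blocks — Option B is the shortest.

Option A: 28 + 22 + 27 + 30 + 4 = 111
Option B: 21 + 25 + 32 + 5 + 26 = 109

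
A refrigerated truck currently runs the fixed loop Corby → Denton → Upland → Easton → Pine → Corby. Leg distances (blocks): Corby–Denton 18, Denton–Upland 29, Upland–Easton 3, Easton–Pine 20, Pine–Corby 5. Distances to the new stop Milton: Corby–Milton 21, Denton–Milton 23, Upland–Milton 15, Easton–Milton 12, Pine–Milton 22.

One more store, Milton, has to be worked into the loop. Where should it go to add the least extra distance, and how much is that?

Insertion cost between consecutive stops i–j is d(i,Milton) + d(Milton,j) − d(i,j):
  between Corby and Denton: 21 + 23 − 18 = 26
  between Denton and Upland: 23 + 15 − 29 = 9
  between Upland and Easton: 15 + 12 − 3 = 24
  between Easton and Pine: 12 + 22 − 20 = 14
  between Pine and Corby: 22 + 21 − 5 = 38
Cheapest insertion is between Denton and Upland, adding 9.
New total = 75 + 9 = 84.

Minimum extra distance: 9 blocks, inserting Milton between Denton and Upland.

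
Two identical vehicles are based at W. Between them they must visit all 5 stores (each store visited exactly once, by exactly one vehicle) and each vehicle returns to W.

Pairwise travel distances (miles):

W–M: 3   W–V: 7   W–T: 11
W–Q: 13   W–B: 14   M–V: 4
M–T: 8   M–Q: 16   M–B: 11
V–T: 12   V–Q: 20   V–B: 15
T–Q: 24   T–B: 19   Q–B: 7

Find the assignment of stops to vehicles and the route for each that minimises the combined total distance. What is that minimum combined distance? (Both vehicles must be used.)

Minimum combined distance: 64 miles.

Check every non-empty split of the stops between the two vehicles; for each half take its own optimal tour:
  {M} + {V, T, Q, B}: 6 + 58 = 64
  {V} + {M, T, Q, B}: 14 + 50 = 64
  {M, V} + {T, Q, B}: 14 + 50 = 64
  {T} + {M, V, Q, B}: 22 + 42 = 64
  {M, T} + {V, Q, B}: 22 + 42 = 64
  {V, T} + {M, Q, B}: 30 + 34 = 64
  … (15 splits in total)
Best: vehicle 1 W → M → W = 6; vehicle 2 W → V → T → B → Q → W = 58; combined 64.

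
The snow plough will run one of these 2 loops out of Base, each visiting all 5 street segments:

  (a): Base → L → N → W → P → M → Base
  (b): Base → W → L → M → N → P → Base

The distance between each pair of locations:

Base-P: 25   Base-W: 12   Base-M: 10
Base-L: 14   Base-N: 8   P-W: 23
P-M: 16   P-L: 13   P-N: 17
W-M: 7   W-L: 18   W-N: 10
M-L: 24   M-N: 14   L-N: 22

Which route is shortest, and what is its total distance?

(a): 14 + 22 + 10 + 23 + 16 + 10 = 95
(b): 12 + 18 + 24 + 14 + 17 + 25 = 110

Shortest is (a), total 95.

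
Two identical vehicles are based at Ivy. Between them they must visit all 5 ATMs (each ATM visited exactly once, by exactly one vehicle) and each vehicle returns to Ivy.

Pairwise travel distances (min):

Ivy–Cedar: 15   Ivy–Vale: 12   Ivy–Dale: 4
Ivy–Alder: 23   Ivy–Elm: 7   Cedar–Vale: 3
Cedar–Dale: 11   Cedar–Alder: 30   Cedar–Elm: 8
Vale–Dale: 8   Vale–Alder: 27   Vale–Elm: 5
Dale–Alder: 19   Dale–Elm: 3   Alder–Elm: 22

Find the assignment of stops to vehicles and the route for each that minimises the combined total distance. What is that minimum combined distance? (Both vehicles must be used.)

There are 2^4 − 1 = 15 ways to divide the 5 stops into two non-empty groups. For each, the best each vehicle can do is its own shortest tour through its group:
  {Cedar} + {Vale, Dale, Alder, Elm}: 30 + 62 = 92
  {Vale} + {Cedar, Dale, Alder, Elm}: 24 + 68 = 92
  {Cedar, Vale} + {Dale, Alder, Elm}: 30 + 52 = 82
  {Dale} + {Cedar, Vale, Alder, Elm}: 8 + 68 = 76
  {Cedar, Dale} + {Vale, Alder, Elm}: 30 + 62 = 92
  {Vale, Dale} + {Cedar, Alder, Elm}: 24 + 68 = 92
  … (15 splits in total)
Best: vehicle 1 Ivy → Dale → Ivy = 8; vehicle 2 Ivy → Cedar → Vale → Elm → Alder → Ivy = 68; combined 76.

76 min — the smallest possible combined total.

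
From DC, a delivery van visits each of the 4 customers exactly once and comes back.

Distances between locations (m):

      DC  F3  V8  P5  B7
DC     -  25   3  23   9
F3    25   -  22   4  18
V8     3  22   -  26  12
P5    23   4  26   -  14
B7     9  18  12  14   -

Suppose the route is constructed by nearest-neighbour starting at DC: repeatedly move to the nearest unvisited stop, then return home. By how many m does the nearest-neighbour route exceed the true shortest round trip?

From DC: V8=3, B7=9, P5=23, F3=25 → choose V8 (3).
From V8: B7=12, F3=22, P5=26 → choose B7 (12).
From B7: P5=14, F3=18 → choose P5 (14).
From P5: F3=4 → choose F3 (4).
NN route DC → V8 → B7 → P5 → F3 → DC costs 58.
Optimal: DC → V8 → F3 → P5 → B7 → DC costs 52 (by enumerating all 12 distinct tours).
Excess = 58 − 52 = 6.

Excess over optimum: 6 m.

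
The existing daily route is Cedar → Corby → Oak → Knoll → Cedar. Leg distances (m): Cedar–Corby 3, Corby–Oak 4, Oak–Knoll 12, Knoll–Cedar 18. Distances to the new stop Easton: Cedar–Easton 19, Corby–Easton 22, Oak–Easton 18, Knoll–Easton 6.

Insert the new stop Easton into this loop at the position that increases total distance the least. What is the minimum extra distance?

Insertion cost between consecutive stops i–j is d(i,Easton) + d(Easton,j) − d(i,j):
  between Cedar and Corby: 19 + 22 − 3 = 38
  between Corby and Oak: 22 + 18 − 4 = 36
  between Oak and Knoll: 18 + 6 − 12 = 12
  between Knoll and Cedar: 6 + 19 − 18 = 7
Cheapest insertion is between Knoll and Cedar, adding 7.
New total = 37 + 7 = 44.

+7 m — insert Easton between Knoll and Cedar.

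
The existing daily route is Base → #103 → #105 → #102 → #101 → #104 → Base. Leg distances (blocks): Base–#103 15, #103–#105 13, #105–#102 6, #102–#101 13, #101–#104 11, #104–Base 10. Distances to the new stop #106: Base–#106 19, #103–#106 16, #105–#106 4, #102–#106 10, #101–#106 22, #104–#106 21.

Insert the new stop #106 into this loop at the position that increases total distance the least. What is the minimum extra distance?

+7 blocks — insert #106 between #103 and #105.

Insertion cost between consecutive stops i–j is d(i,#106) + d(#106,j) − d(i,j):
  between Base and #103: 19 + 16 − 15 = 20
  between #103 and #105: 16 + 4 − 13 = 7
  between #105 and #102: 4 + 10 − 6 = 8
  between #102 and #101: 10 + 22 − 13 = 19
  between #101 and #104: 22 + 21 − 11 = 32
  between #104 and Base: 21 + 19 − 10 = 30
Cheapest insertion is between #103 and #105, adding 7.
New total = 68 + 7 = 75.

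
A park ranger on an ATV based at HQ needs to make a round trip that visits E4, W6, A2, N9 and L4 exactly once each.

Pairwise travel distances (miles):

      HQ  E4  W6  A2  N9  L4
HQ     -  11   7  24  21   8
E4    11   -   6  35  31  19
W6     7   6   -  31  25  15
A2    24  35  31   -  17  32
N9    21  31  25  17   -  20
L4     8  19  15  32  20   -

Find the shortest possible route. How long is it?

Shortest round trip = 93 miles.

With 5 stops there are 5!/2 = 60 distinct round trips (a route and its reverse cost the same).
HQ → E4 → W6 → A2 → N9 → L4 → HQ: 11+6+31+17+20+8 = 93
HQ → E4 → W6 → A2 → L4 → N9 → HQ: 11+6+31+32+20+21 = 121
HQ → E4 → W6 → N9 → A2 → L4 → HQ: 11+6+25+17+32+8 = 99
HQ → E4 → W6 → N9 → L4 → A2 → HQ: 11+6+25+20+32+24 = 118
HQ → E4 → W6 → L4 → A2 → N9 → HQ: 11+6+15+32+17+21 = 102
HQ → E4 → W6 → L4 → N9 → A2 → HQ: 11+6+15+20+17+24 = 93
HQ → E4 → A2 → W6 → N9 → L4 → HQ: 11+35+31+25+20+8 = 130
HQ → E4 → A2 → W6 → L4 → N9 → HQ: 11+35+31+15+20+21 = 133
HQ → E4 → A2 → N9 → W6 → L4 → HQ: 11+35+17+25+15+8 = 111
HQ → E4 → A2 → N9 → L4 → W6 → HQ: 11+35+17+20+15+7 = 105
HQ → E4 → A2 → L4 → W6 → N9 → HQ: 11+35+32+15+25+21 = 139
HQ → E4 → A2 → L4 → N9 → W6 → HQ: 11+35+32+20+25+7 = 130
HQ → E4 → N9 → W6 → A2 → L4 → HQ: 11+31+25+31+32+8 = 138
HQ → E4 → N9 → W6 → L4 → A2 → HQ: 11+31+25+15+32+24 = 138
… (46 more)
The minimum is 93.
One optimal route: HQ → E4 → W6 → A2 → N9 → L4 → HQ (or its reverse).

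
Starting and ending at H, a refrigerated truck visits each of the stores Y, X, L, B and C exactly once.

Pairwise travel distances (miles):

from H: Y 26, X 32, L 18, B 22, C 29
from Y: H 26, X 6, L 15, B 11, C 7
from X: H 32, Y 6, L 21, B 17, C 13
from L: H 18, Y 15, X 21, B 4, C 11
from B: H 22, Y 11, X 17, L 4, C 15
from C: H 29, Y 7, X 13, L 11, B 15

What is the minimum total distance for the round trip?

H - Y - X - L - B - C - H: 26+6+21+4+15+29 = 101
H - Y - X - L - C - B - H: 26+6+21+11+15+22 = 101
H - Y - X - B - L - C - H: 26+6+17+4+11+29 = 93
H - Y - X - B - C - L - H: 26+6+17+15+11+18 = 93
H - Y - X - C - L - B - H: 26+6+13+11+4+22 = 82
H - Y - X - C - B - L - H: 26+6+13+15+4+18 = 82
H - Y - L - X - B - C - H: 26+15+21+17+15+29 = 123
H - Y - L - X - C - B - H: 26+15+21+13+15+22 = 112
H - Y - L - B - X - C - H: 26+15+4+17+13+29 = 104
H - Y - L - B - C - X - H: 26+15+4+15+13+32 = 105
H - Y - L - C - X - B - H: 26+15+11+13+17+22 = 104
H - Y - L - C - B - X - H: 26+15+11+15+17+32 = 116
H - Y - B - X - L - C - H: 26+11+17+21+11+29 = 115
H - Y - B - X - C - L - H: 26+11+17+13+11+18 = 96
… (46 more)
H - L - B - Y - X - C - H: 18+4+11+6+13+29 = 81  ← best
The minimum is 81.
One optimal route: H → L → B → Y → X → C → H (or its reverse).

Shortest round trip = 81 miles.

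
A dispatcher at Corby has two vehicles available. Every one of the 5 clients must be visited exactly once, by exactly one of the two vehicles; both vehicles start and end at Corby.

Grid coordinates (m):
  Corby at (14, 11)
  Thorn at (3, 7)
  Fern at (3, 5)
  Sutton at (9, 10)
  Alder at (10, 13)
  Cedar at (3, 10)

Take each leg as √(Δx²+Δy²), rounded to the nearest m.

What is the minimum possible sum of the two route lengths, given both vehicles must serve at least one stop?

37 m — the smallest possible combined total.

Check every non-empty split of the stops between the two vehicles; for each half take its own optimal tour:
  {Thorn} + {Fern, Sutton, Alder, Cedar}: 24 + 30 = 54
  {Fern} + {Thorn, Sutton, Alder, Cedar}: 26 + 27 = 53
  {Thorn, Fern} + {Sutton, Alder, Cedar}: 27 + 23 = 50
  {Sutton} + {Thorn, Fern, Alder, Cedar}: 10 + 30 = 40
  {Thorn, Sutton} + {Fern, Alder, Cedar}: 24 + 30 = 54
  {Fern, Sutton} + {Thorn, Alder, Cedar}: 26 + 27 = 53
  … (15 splits in total)
  {Alder} + {Thorn, Fern, Sutton, Cedar}: 8 + 29 = 37  ← best
Best: vehicle 1 Corby → Alder → Corby = 8; vehicle 2 Corby → Fern → Thorn → Cedar → Sutton → Corby = 29; combined 37.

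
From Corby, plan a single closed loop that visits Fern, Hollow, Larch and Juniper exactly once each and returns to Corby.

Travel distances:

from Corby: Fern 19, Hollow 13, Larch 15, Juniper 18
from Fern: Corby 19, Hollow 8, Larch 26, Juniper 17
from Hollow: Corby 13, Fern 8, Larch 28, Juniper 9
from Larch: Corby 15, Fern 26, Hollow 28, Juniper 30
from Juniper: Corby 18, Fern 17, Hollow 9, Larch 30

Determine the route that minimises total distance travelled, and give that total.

Corby → Fern → Hollow → Larch → Juniper → Corby: 19+8+28+30+18 = 103
Corby → Fern → Hollow → Juniper → Larch → Corby: 19+8+9+30+15 = 81
Corby → Fern → Larch → Hollow → Juniper → Corby: 19+26+28+9+18 = 100
Corby → Fern → Larch → Juniper → Hollow → Corby: 19+26+30+9+13 = 97
Corby → Fern → Juniper → Hollow → Larch → Corby: 19+17+9+28+15 = 88
Corby → Fern → Juniper → Larch → Hollow → Corby: 19+17+30+28+13 = 107
Corby → Hollow → Fern → Larch → Juniper → Corby: 13+8+26+30+18 = 95
Corby → Hollow → Fern → Juniper → Larch → Corby: 13+8+17+30+15 = 83
Corby → Hollow → Larch → Fern → Juniper → Corby: 13+28+26+17+18 = 102
Corby → Hollow → Juniper → Fern → Larch → Corby: 13+9+17+26+15 = 80
Corby → Larch → Fern → Hollow → Juniper → Corby: 15+26+8+9+18 = 76
Corby → Larch → Hollow → Fern → Juniper → Corby: 15+28+8+17+18 = 86
The minimum is 76.
One optimal route: Corby → Larch → Fern → Hollow → Juniper → Corby (or its reverse).

76 — the shortest possible round trip.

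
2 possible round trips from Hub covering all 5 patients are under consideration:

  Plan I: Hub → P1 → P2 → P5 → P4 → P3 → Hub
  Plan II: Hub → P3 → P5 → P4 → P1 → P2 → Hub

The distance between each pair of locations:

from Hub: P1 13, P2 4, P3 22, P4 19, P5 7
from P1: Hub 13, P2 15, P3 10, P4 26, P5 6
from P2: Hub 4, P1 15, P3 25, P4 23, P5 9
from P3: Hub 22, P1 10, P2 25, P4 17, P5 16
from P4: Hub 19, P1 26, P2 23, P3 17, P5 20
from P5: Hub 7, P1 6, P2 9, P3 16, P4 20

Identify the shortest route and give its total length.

Plan I: 13 + 15 + 9 + 20 + 17 + 22 = 96
Plan II: 22 + 16 + 20 + 26 + 15 + 4 = 103

96 — Plan I is the shortest.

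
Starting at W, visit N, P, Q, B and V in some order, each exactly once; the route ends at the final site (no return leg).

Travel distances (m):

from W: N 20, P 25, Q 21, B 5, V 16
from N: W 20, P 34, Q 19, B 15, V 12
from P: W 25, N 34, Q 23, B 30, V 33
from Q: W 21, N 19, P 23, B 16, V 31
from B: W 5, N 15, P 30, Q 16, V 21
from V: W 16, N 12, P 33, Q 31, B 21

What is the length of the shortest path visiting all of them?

There are 5! = 120 possible orderings.
W - N - P - Q - B - V: 20+34+23+16+21 = 114
W - N - P - Q - V - B: 20+34+23+31+21 = 129
W - N - P - B - Q - V: 20+34+30+16+31 = 131
W - N - P - B - V - Q: 20+34+30+21+31 = 136
W - N - P - V - Q - B: 20+34+33+31+16 = 134
W - N - P - V - B - Q: 20+34+33+21+16 = 124
W - N - Q - P - B - V: 20+19+23+30+21 = 113
W - N - Q - P - V - B: 20+19+23+33+21 = 116
W - N - Q - B - P - V: 20+19+16+30+33 = 118
W - N - Q - B - V - P: 20+19+16+21+33 = 109
W - N - Q - V - P - B: 20+19+31+33+30 = 133
W - N - Q - V - B - P: 20+19+31+21+30 = 121
W - N - B - P - Q - V: 20+15+30+23+31 = 119
W - N - B - P - V - Q: 20+15+30+33+31 = 129
… (106 more)
W - B - V - N - Q - P: 5+21+12+19+23 = 80  ← best
The minimum is 80.
One shortest path: W → B → V → N → Q → P.

Shortest open route: 80 m.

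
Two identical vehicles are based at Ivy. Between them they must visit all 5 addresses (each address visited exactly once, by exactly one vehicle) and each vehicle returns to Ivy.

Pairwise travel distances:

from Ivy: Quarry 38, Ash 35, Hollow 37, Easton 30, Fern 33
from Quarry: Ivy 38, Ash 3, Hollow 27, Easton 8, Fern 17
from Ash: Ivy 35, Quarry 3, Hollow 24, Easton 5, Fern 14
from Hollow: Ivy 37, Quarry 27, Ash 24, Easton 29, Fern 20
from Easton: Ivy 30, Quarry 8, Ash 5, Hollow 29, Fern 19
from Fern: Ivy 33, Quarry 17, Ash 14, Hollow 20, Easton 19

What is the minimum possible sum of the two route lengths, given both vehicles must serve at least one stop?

There are 2^4 − 1 = 15 ways to divide the 5 stops into two non-empty groups. For each, the best each vehicle can do is its own shortest tour through its group:
  {Quarry} + {Ash, Hollow, Easton, Fern}: 76 + 106 = 182
  {Ash} + {Quarry, Hollow, Easton, Fern}: 70 + 112 = 182
  {Quarry, Ash} + {Hollow, Easton, Fern}: 76 + 106 = 182
  {Hollow} + {Quarry, Ash, Easton, Fern}: 74 + 88 = 162
  {Quarry, Hollow} + {Ash, Easton, Fern}: 102 + 82 = 184
  {Ash, Hollow} + {Quarry, Easton, Fern}: 96 + 88 = 184
  … (15 splits in total)
Best: vehicle 1 Ivy → Hollow → Ivy = 74; vehicle 2 Ivy → Easton → Quarry → Ash → Fern → Ivy = 88; combined 162.

Minimum combined distance: 162.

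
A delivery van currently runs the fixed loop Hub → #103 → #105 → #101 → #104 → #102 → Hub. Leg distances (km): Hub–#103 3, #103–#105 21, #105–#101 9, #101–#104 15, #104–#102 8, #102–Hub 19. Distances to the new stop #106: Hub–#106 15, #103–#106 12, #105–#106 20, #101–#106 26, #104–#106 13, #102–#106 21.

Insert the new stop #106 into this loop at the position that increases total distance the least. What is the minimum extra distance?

Minimum extra distance: 11 km, inserting #106 between #103 and #105.

Insertion cost between consecutive stops i–j is d(i,#106) + d(#106,j) − d(i,j):
  between Hub and #103: 15 + 12 − 3 = 24
  between #103 and #105: 12 + 20 − 21 = 11
  between #105 and #101: 20 + 26 − 9 = 37
  between #101 and #104: 26 + 13 − 15 = 24
  between #104 and #102: 13 + 21 − 8 = 26
  between #102 and Hub: 21 + 15 − 19 = 17
Cheapest insertion is between #103 and #105, adding 11.
New total = 75 + 11 = 86.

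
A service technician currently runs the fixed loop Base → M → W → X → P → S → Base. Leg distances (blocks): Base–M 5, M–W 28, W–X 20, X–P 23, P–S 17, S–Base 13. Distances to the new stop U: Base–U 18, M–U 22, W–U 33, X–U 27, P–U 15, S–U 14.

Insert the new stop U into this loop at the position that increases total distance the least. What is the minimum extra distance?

Minimum extra distance: 12 blocks, inserting U between P and S.

Insertion cost between consecutive stops i–j is d(i,U) + d(U,j) − d(i,j):
  between Base and M: 18 + 22 − 5 = 35
  between M and W: 22 + 33 − 28 = 27
  between W and X: 33 + 27 − 20 = 40
  between X and P: 27 + 15 − 23 = 19
  between P and S: 15 + 14 − 17 = 12
  between S and Base: 14 + 18 − 13 = 19
Cheapest insertion is between P and S, adding 12.
New total = 106 + 12 = 118.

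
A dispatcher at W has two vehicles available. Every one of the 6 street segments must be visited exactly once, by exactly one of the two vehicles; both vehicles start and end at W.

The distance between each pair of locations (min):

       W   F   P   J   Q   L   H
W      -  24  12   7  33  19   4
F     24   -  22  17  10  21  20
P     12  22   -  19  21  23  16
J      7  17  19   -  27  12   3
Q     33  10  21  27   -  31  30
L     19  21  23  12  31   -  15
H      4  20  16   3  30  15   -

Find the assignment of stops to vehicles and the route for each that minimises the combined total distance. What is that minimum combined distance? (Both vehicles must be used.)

There are 2^5 − 1 = 31 ways to divide the 6 stops into two non-empty groups. For each, the best each vehicle can do is its own shortest tour through its group:
  {F} + {P, J, Q, L, H}: 48 + 83 = 131
  {P} + {F, J, Q, L, H}: 24 + 83 = 107
  {F, P} + {J, Q, L, H}: 58 + 83 = 141
  {J} + {F, P, Q, L, H}: 14 + 83 = 97
  {F, J} + {P, Q, L, H}: 48 + 83 = 131
  {P, J} + {F, Q, L, H}: 38 + 83 = 121
  … (31 splits in total)
  {F, P, J, Q, L} + {H}: 83 + 8 = 91  ← best
Best: vehicle 1 W → P → Q → F → L → J → W = 83; vehicle 2 W → H → W = 8; combined 91.

91 min — the smallest possible combined total.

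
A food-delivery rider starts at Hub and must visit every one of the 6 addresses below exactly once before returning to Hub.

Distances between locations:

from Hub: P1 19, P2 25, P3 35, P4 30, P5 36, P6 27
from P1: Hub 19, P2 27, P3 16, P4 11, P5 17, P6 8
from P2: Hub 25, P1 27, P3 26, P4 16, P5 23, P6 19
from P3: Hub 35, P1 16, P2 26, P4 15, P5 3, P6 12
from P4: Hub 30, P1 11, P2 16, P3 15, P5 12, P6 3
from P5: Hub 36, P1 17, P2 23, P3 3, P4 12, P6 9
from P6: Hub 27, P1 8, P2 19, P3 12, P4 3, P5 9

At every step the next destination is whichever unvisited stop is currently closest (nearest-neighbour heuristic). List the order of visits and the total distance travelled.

96 along Hub → P1 → P6 → P4 → P5 → P3 → P2 → Hub.

Hub → [P1:19 / P2:25 / P6:27 / P4:30 / P3:35 / P5:36] → P1 (19)
P1 → [P6:8 / P4:11 / P3:16 / P5:17 / P2:27] → P6 (8)
P6 → [P4:3 / P5:9 / P3:12 / P2:19] → P4 (3)
P4 → [P5:12 / P3:15 / P2:16] → P5 (12)
P5 → [P3:3 / P2:23] → P3 (3)
P3 → [P2:26] → P2 (26)
Return P2→Hub: 25.
Total = 19 + 8 + 3 + 12 + 3 + 26 + 25 = 96.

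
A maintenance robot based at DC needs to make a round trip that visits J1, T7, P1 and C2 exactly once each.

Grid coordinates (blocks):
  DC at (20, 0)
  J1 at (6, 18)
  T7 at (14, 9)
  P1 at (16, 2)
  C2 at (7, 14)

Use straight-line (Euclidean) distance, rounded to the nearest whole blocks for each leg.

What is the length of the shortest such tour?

There are 12 distinct closed tours to check (reversals are equivalent).
DC → J1 → T7 → P1 → C2 → DC: 23+12+7+15+19 = 76
DC → J1 → T7 → C2 → P1 → DC: 23+12+9+15+4 = 63
DC → J1 → P1 → T7 → C2 → DC: 23+19+7+9+19 = 77
DC → J1 → P1 → C2 → T7 → DC: 23+19+15+9+11 = 77
DC → J1 → C2 → T7 → P1 → DC: 23+4+9+7+4 = 47
DC → J1 → C2 → P1 → T7 → DC: 23+4+15+7+11 = 60
DC → T7 → J1 → P1 → C2 → DC: 11+12+19+15+19 = 76
DC → T7 → J1 → C2 → P1 → DC: 11+12+4+15+4 = 46
DC → T7 → P1 → J1 → C2 → DC: 11+7+19+4+19 = 60
DC → T7 → C2 → J1 → P1 → DC: 11+9+4+19+4 = 47
DC → P1 → J1 → T7 → C2 → DC: 4+19+12+9+19 = 63
DC → P1 → T7 → J1 → C2 → DC: 4+7+12+4+19 = 46
The minimum is 46.
One optimal route: DC → T7 → J1 → C2 → P1 → DC (or its reverse).

Shortest round trip = 46 blocks.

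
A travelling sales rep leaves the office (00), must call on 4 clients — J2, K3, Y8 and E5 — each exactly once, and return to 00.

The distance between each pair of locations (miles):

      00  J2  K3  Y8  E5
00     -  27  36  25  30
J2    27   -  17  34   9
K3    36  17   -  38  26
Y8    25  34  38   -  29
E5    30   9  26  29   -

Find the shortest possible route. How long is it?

00→J2→K3→Y8→E5→00: 27+17+38+29+30 = 141
00→J2→K3→E5→Y8→00: 27+17+26+29+25 = 124
00→J2→Y8→K3→E5→00: 27+34+38+26+30 = 155
00→J2→Y8→E5→K3→00: 27+34+29+26+36 = 152
00→J2→E5→K3→Y8→00: 27+9+26+38+25 = 125
00→J2→E5→Y8→K3→00: 27+9+29+38+36 = 139
00→K3→J2→Y8→E5→00: 36+17+34+29+30 = 146
00→K3→J2→E5→Y8→00: 36+17+9+29+25 = 116
00→K3→Y8→J2→E5→00: 36+38+34+9+30 = 147
00→K3→E5→J2→Y8→00: 36+26+9+34+25 = 130
00→Y8→J2→K3→E5→00: 25+34+17+26+30 = 132
00→Y8→K3→J2→E5→00: 25+38+17+9+30 = 119
The minimum is 116.
One optimal route: 00 → K3 → J2 → E5 → Y8 → 00 (or its reverse).

116 miles — the shortest possible round trip.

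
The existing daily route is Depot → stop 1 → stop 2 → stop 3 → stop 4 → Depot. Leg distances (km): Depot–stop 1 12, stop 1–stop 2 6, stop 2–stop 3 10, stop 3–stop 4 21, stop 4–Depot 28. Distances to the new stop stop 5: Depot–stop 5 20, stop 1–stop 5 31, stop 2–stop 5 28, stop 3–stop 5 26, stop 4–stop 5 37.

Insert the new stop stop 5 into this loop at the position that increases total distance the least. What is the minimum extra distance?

Minimum extra distance: 29 km, inserting stop 5 between stop 4 and Depot.

Insertion cost between consecutive stops i–j is d(i,stop 5) + d(stop 5,j) − d(i,j):
  between Depot and stop 1: 20 + 31 − 12 = 39
  between stop 1 and stop 2: 31 + 28 − 6 = 53
  between stop 2 and stop 3: 28 + 26 − 10 = 44
  between stop 3 and stop 4: 26 + 37 − 21 = 42
  between stop 4 and Depot: 37 + 20 − 28 = 29
Cheapest insertion is between stop 4 and Depot, adding 29.
New total = 77 + 29 = 106.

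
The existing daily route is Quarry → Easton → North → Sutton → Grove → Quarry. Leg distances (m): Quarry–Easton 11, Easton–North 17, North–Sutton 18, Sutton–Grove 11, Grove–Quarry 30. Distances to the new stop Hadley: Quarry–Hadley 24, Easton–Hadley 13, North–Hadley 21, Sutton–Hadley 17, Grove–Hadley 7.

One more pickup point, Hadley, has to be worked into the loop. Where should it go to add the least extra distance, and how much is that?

Insertion cost between consecutive stops i–j is d(i,Hadley) + d(Hadley,j) − d(i,j):
  between Quarry and Easton: 24 + 13 − 11 = 26
  between Easton and North: 13 + 21 − 17 = 17
  between North and Sutton: 21 + 17 − 18 = 20
  between Sutton and Grove: 17 + 7 − 11 = 13
  between Grove and Quarry: 7 + 24 − 30 = 1
Cheapest insertion is between Grove and Quarry, adding 1.
New total = 87 + 1 = 88.

Minimum extra distance: 1 m, inserting Hadley between Grove and Quarry.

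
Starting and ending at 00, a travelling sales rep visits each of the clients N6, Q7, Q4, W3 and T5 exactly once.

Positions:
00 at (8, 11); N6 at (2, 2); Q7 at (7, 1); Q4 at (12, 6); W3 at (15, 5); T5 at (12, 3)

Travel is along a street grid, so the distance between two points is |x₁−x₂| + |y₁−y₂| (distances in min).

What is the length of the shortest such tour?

00 - N6 - Q7 - Q4 - W3 - T5 - 00: 15+6+10+4+5+12 = 52
00 - N6 - Q7 - Q4 - T5 - W3 - 00: 15+6+10+3+5+13 = 52
00 - N6 - Q7 - W3 - Q4 - T5 - 00: 15+6+12+4+3+12 = 52
00 - N6 - Q7 - W3 - T5 - Q4 - 00: 15+6+12+5+3+9 = 50
00 - N6 - Q7 - T5 - Q4 - W3 - 00: 15+6+7+3+4+13 = 48
00 - N6 - Q7 - T5 - W3 - Q4 - 00: 15+6+7+5+4+9 = 46
00 - N6 - Q4 - Q7 - W3 - T5 - 00: 15+14+10+12+5+12 = 68
00 - N6 - Q4 - Q7 - T5 - W3 - 00: 15+14+10+7+5+13 = 64
00 - N6 - Q4 - W3 - Q7 - T5 - 00: 15+14+4+12+7+12 = 64
00 - N6 - Q4 - W3 - T5 - Q7 - 00: 15+14+4+5+7+11 = 56
00 - N6 - Q4 - T5 - Q7 - W3 - 00: 15+14+3+7+12+13 = 64
00 - N6 - Q4 - T5 - W3 - Q7 - 00: 15+14+3+5+12+11 = 60
00 - N6 - W3 - Q7 - Q4 - T5 - 00: 15+16+12+10+3+12 = 68
00 - N6 - W3 - Q7 - T5 - Q4 - 00: 15+16+12+7+3+9 = 62
… (46 more)
The minimum is 46.
One optimal route: 00 → N6 → Q7 → T5 → W3 → Q4 → 00 (or its reverse).

46 min — the shortest possible round trip.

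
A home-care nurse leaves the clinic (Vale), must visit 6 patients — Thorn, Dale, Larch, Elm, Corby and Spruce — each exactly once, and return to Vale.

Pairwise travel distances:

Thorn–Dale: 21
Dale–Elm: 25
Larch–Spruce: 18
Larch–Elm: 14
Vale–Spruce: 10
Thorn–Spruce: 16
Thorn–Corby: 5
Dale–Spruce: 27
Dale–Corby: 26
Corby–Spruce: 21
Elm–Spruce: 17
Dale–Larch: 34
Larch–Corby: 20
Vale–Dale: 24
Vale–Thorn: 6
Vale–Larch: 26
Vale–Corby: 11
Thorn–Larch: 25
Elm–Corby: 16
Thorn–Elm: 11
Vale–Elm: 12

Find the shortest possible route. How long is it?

Minimum total distance: 104.

There are 360 distinct closed tours to check (reversals are equivalent).
Vale → Thorn → Dale → Larch → Elm → Corby → Spruce → Vale: 6+21+34+14+16+21+10 = 122
Vale → Thorn → Dale → Larch → Elm → Spruce → Corby → Vale: 6+21+34+14+17+21+11 = 124
Vale → Thorn → Dale → Larch → Corby → Elm → Spruce → Vale: 6+21+34+20+16+17+10 = 124
Vale → Thorn → Dale → Larch → Corby → Spruce → Elm → Vale: 6+21+34+20+21+17+12 = 131
Vale → Thorn → Dale → Larch → Spruce → Elm → Corby → Vale: 6+21+34+18+17+16+11 = 123
Vale → Thorn → Dale → Larch → Spruce → Corby → Elm → Vale: 6+21+34+18+21+16+12 = 128
Vale → Thorn → Dale → Elm → Larch → Corby → Spruce → Vale: 6+21+25+14+20+21+10 = 117
Vale → Thorn → Dale → Elm → Larch → Spruce → Corby → Vale: 6+21+25+14+18+21+11 = 116
… (352 more)
Vale → Thorn → Corby → Dale → Elm → Larch → Spruce → Vale: 6+5+26+25+14+18+10 = 104  ← best
The minimum is 104.
One optimal route: Vale → Thorn → Corby → Dale → Elm → Larch → Spruce → Vale (or its reverse).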